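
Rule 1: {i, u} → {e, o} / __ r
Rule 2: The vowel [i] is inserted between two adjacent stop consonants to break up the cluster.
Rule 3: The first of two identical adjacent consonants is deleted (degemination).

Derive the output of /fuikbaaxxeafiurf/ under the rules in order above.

fuikibaaxeafiorf

Rule 1 (pre-rhotic lowering): /u/ is a high vowel immediately before /r/, so it lowers to [o]. /fuikbaaxxeafiurf/ → fuikbaaxxeafiorf.
Rule 2 (stop-cluster i-epenthesis): /k/ and /b/ form a stop–stop cluster, so [i] is inserted between them. /fuikbaaxxeafiorf/ → fuikibaaxxeafiorf.
Rule 3 (degemination): /xx/ is a geminate; the first /x/ deletes. /fuikibaaxxeafiorf/ → fuikibaaxeafiorf.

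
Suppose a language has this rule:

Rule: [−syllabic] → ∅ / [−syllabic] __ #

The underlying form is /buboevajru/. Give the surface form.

No segment of /buboevajru/ meets the structural description of the rule, so the form surfaces unchanged.

buboevajru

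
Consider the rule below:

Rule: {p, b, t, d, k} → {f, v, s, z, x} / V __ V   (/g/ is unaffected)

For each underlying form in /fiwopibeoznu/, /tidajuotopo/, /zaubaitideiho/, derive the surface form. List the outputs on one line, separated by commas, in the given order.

/fiwopibeoznu/: /p/ is a stop between vowels /o/ and /i/, so it spirantizes to the fricative [f]. /b/ is a stop between vowels /i/ and /e/, so it spirantizes to the fricative [v]. → [fiwofiveoznu].
/tidajuotopo/: /d/ is a stop between vowels /i/ and /a/, so it spirantizes to the fricative [z]. /t/ is a stop between vowels /o/ and /o/, so it spirantizes to the fricative [s]. /p/ is a stop between vowels /o/ and /o/, so it spirantizes to the fricative [f]. → [tizajuosofo].
/zaubaitideiho/: /b/ is a stop between vowels /u/ and /a/, so it spirantizes to the fricative [v]. /t/ is a stop between vowels /i/ and /i/, so it spirantizes to the fricative [s]. /d/ is a stop between vowels /i/ and /e/, so it spirantizes to the fricative [z]. → [zauvaisizeiho].

fiwofiveoznu, tizajuosofo, zauvaisizeiho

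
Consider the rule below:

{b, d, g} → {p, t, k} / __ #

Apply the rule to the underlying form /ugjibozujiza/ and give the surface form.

ugjibozujiza

No segment of /ugjibozujiza/ meets the structural description of the rule, so the form surfaces unchanged.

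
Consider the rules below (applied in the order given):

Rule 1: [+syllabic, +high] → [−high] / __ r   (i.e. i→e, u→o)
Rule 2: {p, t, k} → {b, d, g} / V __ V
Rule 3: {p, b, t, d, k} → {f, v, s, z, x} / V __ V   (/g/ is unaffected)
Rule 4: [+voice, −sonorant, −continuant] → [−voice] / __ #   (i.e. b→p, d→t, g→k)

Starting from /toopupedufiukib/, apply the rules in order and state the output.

toovuvezufiugip

Rule 1 (pre-rhotic lowering): no segment meets the environment; /toopupedufiukib/ is unchanged.
Rule 2 (intervocalic voicing): /p/ is a voiceless stop between vowels /o/ and /u/, so it voices to [b]. /p/ is a voiceless stop between vowels /u/ and /e/, so it voices to [b]. /k/ is a voiceless stop between vowels /u/ and /i/, so it voices to [g]. /toopupedufiukib/ → toobubedufiugib.
Rule 3 (intervocalic spirantization): /b/ is a stop between vowels /o/ and /u/, so it spirantizes to the fricative [v]. /b/ is a stop between vowels /u/ and /e/, so it spirantizes to the fricative [v]. /d/ is a stop between vowels /e/ and /u/, so it spirantizes to the fricative [z]. /toobubedufiugib/ → toovuvezufiugib.
Rule 4 (final devoicing): /b/ is a voiced stop in word-final position, so it devoices to [p]. /toovuvezufiugib/ → toovuvezufiugip.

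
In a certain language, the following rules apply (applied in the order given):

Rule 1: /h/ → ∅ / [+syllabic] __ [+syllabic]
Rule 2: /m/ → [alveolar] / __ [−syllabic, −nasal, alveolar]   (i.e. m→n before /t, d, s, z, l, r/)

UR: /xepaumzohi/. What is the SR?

Rule 1 (intervocalic h-deletion): /h/ occurs between vowels /o/ and /i/, so it deletes. /xepaumzohi/ → xepaumzoi.
Rule 2 (nasal place assimilation): /m/ precedes the alveolar consonant /z/, so it assimilates in place to [n]. /xepaumzoi/ → xepaunzoi.

xepaunzoi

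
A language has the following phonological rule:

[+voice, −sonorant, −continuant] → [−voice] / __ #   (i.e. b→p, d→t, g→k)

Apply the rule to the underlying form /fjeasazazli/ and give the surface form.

fjeasazazli

No segment of /fjeasazazli/ meets the structural description of the rule, so the form surfaces unchanged.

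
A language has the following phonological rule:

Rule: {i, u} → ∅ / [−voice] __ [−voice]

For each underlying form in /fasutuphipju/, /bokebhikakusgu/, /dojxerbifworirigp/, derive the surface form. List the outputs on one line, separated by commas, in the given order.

fastphpju, bokebhkaksgu, dojxerbifworirigp

/fasutuphipju/: /u/ is a high vowel flanked by voiceless consonants /s/ and /t/, so it deletes. /u/ is a high vowel flanked by voiceless consonants /t/ and /p/, so it deletes. /i/ is a high vowel flanked by voiceless consonants /h/ and /p/, so it deletes. → [fastphpju].
/bokebhikakusgu/: /i/ is a high vowel flanked by voiceless consonants /h/ and /k/, so it deletes. /u/ is a high vowel flanked by voiceless consonants /k/ and /s/, so it deletes. → [bokebhkaksgu].
/dojxerbifworirigp/: the rule's environment is not met; surfaces unchanged as [dojxerbifworirigp].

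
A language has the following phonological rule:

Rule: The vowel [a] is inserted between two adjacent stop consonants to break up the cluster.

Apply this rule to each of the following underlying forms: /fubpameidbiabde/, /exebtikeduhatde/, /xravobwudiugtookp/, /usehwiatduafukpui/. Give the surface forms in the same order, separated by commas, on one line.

/fubpameidbiabde/: /b/ and /p/ form a stop–stop cluster, so [a] is inserted between them. /d/ and /b/ form a stop–stop cluster, so [a] is inserted between them. /b/ and /d/ form a stop–stop cluster, so [a] is inserted between them. → [fubapameidabiabade].
/exebtikeduhatde/: /b/ and /t/ form a stop–stop cluster, so [a] is inserted between them. /t/ and /d/ form a stop–stop cluster, so [a] is inserted between them. → [exebatikeduhatade].
/xravobwudiugtookp/: /g/ and /t/ form a stop–stop cluster, so [a] is inserted between them. /k/ and /p/ form a stop–stop cluster, so [a] is inserted between them. → [xravobwudiugatookap].
/usehwiatduafukpui/: /t/ and /d/ form a stop–stop cluster, so [a] is inserted between them. /k/ and /p/ form a stop–stop cluster, so [a] is inserted between them. → [usehwiataduafukapui].

fubapameidabiabade, exebatikeduhatade, xravobwudiugatookap, usehwiataduafukapui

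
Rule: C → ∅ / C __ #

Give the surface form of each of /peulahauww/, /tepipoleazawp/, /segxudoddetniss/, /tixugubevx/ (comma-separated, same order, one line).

peulahauw, tepipoleazaw, segxudoddetnis, tixugubev

/peulahauww/: /w/ is the second consonant of a word-final cluster /ww/, so it deletes. → [peulahauw].
/tepipoleazawp/: /p/ is the second consonant of a word-final cluster /wp/, so it deletes. → [tepipoleazaw].
/segxudoddetniss/: /s/ is the second consonant of a word-final cluster /ss/, so it deletes. → [segxudoddetnis].
/tixugubevx/: /x/ is the second consonant of a word-final cluster /vx/, so it deletes. → [tixugubev].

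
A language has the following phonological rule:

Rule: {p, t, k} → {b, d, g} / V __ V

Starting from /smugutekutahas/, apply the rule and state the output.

smugudegudahas

/t/ is a voiceless stop between vowels /u/ and /e/, so it voices to [d].
/k/ is a voiceless stop between vowels /e/ and /u/, so it voices to [g].
/t/ is a voiceless stop between vowels /u/ and /a/, so it voices to [d].
Surface form: [smugudegudahas].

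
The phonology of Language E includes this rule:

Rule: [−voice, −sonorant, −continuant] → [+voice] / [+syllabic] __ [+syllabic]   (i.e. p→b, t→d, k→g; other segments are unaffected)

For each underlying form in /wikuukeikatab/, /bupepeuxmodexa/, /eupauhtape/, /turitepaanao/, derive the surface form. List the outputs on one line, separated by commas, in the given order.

/wikuukeikatab/: /k/ is a voiceless stop between vowels /i/ and /u/, so it voices to [g]. /k/ is a voiceless stop between vowels /u/ and /e/, so it voices to [g]. /k/ is a voiceless stop between vowels /i/ and /a/, so it voices to [g]. /t/ is a voiceless stop between vowels /a/ and /a/, so it voices to [d]. → [wiguugeigadab].
/bupepeuxmodexa/: /p/ is a voiceless stop between vowels /u/ and /e/, so it voices to [b]. /p/ is a voiceless stop between vowels /e/ and /e/, so it voices to [b]. → [bubebeuxmodexa].
/eupauhtape/: /p/ is a voiceless stop between vowels /u/ and /a/, so it voices to [b]. /p/ is a voiceless stop between vowels /a/ and /e/, so it voices to [b]. → [eubauhtabe].
/turitepaanao/: /t/ is a voiceless stop between vowels /i/ and /e/, so it voices to [d]. /p/ is a voiceless stop between vowels /e/ and /a/, so it voices to [b]. → [turidebaanao].

wiguugeigadab, bubebeuxmodexa, eubauhtabe, turidebaanao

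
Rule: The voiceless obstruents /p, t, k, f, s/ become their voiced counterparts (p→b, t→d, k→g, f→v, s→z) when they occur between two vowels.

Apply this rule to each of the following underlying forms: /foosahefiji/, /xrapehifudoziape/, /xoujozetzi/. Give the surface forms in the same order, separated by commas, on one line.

foozaheviji, xrabehivudoziabe, xoujozetzi

/foosahefiji/: /s/ is a voiceless obstruent between vowels /o/ and /a/, so it voices to [z]. /f/ is a voiceless obstruent between vowels /e/ and /i/, so it voices to [v]. → [foozaheviji].
/xrapehifudoziape/: /p/ is a voiceless obstruent between vowels /a/ and /e/, so it voices to [b]. /f/ is a voiceless obstruent between vowels /i/ and /u/, so it voices to [v]. /p/ is a voiceless obstruent between vowels /a/ and /e/, so it voices to [b]. → [xrabehivudoziabe].
/xoujozetzi/: the rule's environment is not met; surfaces unchanged as [xoujozetzi].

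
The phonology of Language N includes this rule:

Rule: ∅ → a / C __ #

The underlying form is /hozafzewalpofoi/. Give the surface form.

hozafzewalpofoi

No segment of /hozafzewalpofoi/ meets the structural description of the rule, so the form surfaces unchanged.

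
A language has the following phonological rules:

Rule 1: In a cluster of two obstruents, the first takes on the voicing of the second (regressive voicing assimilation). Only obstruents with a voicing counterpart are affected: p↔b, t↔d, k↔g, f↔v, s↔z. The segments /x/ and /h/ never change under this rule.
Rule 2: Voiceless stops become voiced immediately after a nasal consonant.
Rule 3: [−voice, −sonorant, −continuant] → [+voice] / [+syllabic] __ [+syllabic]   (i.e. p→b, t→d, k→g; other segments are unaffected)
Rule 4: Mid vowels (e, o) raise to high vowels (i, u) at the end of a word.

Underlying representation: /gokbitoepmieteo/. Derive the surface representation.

Rule 1 (regressive voicing assimilation): /k/ precedes the voiced obstruent /b/, so it voices to [g] by assimilation. /gokbitoepmieteo/ → gogbitoepmieteo.
Rule 2 (post-nasal voicing): no segment meets the environment; /gogbitoepmieteo/ is unchanged.
Rule 3 (intervocalic voicing): /t/ is a voiceless stop between vowels /i/ and /o/, so it voices to [d]. /t/ is a voiceless stop between vowels /e/ and /e/, so it voices to [d]. /gogbitoepmieteo/ → gogbidoepmiedeo.
Rule 4 (final vowel raising): /o/ is a mid vowel in word-final position, so it raises to [u]. /gogbidoepmiedeo/ → gogbidoepmiedeu.

gogbidoepmiedeu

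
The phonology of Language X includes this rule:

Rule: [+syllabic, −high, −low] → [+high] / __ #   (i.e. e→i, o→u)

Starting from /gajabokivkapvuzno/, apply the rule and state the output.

Scanning /gajabokivkapvuzno/: /o/ at position 6 is not in the conditioning environment; /o/ is a mid vowel in word-final position, so it raises to [u].
Result: [gajabokivkapvuznu].

gajabokivkapvuznu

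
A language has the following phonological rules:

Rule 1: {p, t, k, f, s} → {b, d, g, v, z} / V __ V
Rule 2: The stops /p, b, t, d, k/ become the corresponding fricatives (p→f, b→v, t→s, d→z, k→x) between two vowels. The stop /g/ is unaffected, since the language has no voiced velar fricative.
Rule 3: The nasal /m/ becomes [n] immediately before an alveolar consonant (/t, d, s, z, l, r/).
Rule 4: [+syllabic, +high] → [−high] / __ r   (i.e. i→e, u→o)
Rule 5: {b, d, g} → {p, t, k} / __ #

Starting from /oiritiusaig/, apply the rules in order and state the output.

oeriziuzaik

Rule 1 (intervocalic voicing): /t/ is a voiceless obstruent between vowels /i/ and /i/, so it voices to [d]. /s/ is a voiceless obstruent between vowels /u/ and /a/, so it voices to [z]. /oiritiusaig/ → oiridiuzaig.
Rule 2 (intervocalic spirantization): /d/ is a stop between vowels /i/ and /i/, so it spirantizes to the fricative [z]. /oiridiuzaig/ → oiriziuzaig.
Rule 3 (nasal place assimilation): no segment meets the environment; /oiriziuzaig/ is unchanged.
Rule 4 (pre-rhotic lowering): /i/ is a high vowel immediately before /r/, so it lowers to [e]. /oiriziuzaig/ → oeriziuzaig.
Rule 5 (final devoicing): /g/ is a voiced stop in word-final position, so it devoices to [k]. /oeriziuzaig/ → oeriziuzaik.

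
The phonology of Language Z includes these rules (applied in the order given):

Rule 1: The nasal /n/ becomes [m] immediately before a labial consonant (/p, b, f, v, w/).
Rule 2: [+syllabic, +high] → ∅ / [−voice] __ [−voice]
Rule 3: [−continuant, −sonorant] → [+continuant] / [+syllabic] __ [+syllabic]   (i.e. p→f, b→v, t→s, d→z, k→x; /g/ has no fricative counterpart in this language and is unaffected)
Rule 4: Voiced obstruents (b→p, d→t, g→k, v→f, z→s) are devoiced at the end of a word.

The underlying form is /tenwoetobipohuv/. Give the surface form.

Rule 1 (nasal place assimilation): /n/ precedes the labial consonant /w/, so it assimilates in place to [m]. /tenwoetobipohuv/ → temwoetobipohuv.
Rule 2 (high vowel syncope): no segment meets the environment; /temwoetobipohuv/ is unchanged.
Rule 3 (intervocalic spirantization): /t/ is a stop between vowels /e/ and /o/, so it spirantizes to the fricative [s]. /b/ is a stop between vowels /o/ and /i/, so it spirantizes to the fricative [v]. /p/ is a stop between vowels /i/ and /o/, so it spirantizes to the fricative [f]. /temwoetobipohuv/ → temwoesovifohuv.
Rule 4 (final devoicing): /v/ is a voiced obstruent in word-final position, so it devoices to [f]. /temwoesovifohuv/ → temwoesovifohuf.

temwoesovifohuf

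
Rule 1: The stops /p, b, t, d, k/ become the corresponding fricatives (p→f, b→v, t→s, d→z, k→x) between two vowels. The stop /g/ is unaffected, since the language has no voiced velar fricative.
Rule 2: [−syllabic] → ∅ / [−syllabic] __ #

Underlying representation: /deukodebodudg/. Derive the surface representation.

deuxozevozud

Rule 1 (intervocalic spirantization): /k/ is a stop between vowels /u/ and /o/, so it spirantizes to the fricative [x]. /d/ is a stop between vowels /o/ and /e/, so it spirantizes to the fricative [z]. /b/ is a stop between vowels /e/ and /o/, so it spirantizes to the fricative [v]. /d/ is a stop between vowels /o/ and /u/, so it spirantizes to the fricative [z]. /deukodebodudg/ → deuxozevozudg.
Rule 2 (final cluster simplification): /g/ is the second consonant of a word-final cluster /dg/, so it deletes. /deuxozevozudg/ → deuxozevozud.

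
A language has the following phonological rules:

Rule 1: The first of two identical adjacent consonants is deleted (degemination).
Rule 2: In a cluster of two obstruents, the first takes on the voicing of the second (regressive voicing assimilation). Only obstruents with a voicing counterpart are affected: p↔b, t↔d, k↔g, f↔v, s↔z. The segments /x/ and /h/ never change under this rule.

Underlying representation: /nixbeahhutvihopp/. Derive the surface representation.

nixbeahudvihop

Rule 1 (degemination): /hh/ is a geminate; the first /h/ deletes. /pp/ is a geminate; the first /p/ deletes. /nixbeahhutvihopp/ → nixbeahutvihop.
Rule 2 (regressive voicing assimilation): /t/ precedes the voiced obstruent /v/, so it voices to [d] by assimilation. /nixbeahutvihop/ → nixbeahudvihop.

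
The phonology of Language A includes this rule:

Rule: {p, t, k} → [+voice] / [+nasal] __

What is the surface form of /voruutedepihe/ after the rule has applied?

No segment of /voruutedepihe/ meets the structural description of the rule, so the form surfaces unchanged.

voruutedepihe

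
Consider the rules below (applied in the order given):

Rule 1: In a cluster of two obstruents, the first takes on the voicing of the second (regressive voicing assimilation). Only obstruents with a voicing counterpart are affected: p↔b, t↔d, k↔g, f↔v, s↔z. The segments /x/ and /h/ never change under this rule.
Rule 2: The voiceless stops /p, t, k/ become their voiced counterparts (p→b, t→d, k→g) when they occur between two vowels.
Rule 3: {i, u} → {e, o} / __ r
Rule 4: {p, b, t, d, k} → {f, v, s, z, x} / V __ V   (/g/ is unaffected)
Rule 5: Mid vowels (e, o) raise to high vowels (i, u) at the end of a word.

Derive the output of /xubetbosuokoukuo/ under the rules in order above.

xuvedbosuogouguu

Rule 1 (regressive voicing assimilation): /t/ precedes the voiced obstruent /b/, so it voices to [d] by assimilation. /xubetbosuokoukuo/ → xubedbosuokoukuo.
Rule 2 (intervocalic voicing): /k/ is a voiceless stop between vowels /o/ and /o/, so it voices to [g]. /k/ is a voiceless stop between vowels /u/ and /u/, so it voices to [g]. /xubedbosuokoukuo/ → xubedbosuogouguo.
Rule 3 (pre-rhotic lowering): no segment meets the environment; /xubedbosuogouguo/ is unchanged.
Rule 4 (intervocalic spirantization): /b/ is a stop between vowels /u/ and /e/, so it spirantizes to the fricative [v]. /xubedbosuogouguo/ → xuvedbosuogouguo.
Rule 5 (final vowel raising): /o/ is a mid vowel in word-final position, so it raises to [u]. /xuvedbosuogouguo/ → xuvedbosuogouguu.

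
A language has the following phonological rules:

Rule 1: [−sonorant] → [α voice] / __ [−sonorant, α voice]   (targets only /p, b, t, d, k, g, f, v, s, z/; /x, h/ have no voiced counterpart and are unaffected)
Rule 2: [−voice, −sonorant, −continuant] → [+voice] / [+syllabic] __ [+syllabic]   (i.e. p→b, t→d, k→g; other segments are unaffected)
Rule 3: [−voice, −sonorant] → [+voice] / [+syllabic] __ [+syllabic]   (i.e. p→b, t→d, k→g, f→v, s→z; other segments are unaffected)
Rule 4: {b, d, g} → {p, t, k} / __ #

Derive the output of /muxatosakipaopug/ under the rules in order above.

Rule 1 (regressive voicing assimilation): no segment meets the environment; /muxatosakipaopug/ is unchanged.
Rule 2 (intervocalic voicing): /t/ is a voiceless stop between vowels /a/ and /o/, so it voices to [d]. /k/ is a voiceless stop between vowels /a/ and /i/, so it voices to [g]. /p/ is a voiceless stop between vowels /i/ and /a/, so it voices to [b]. /p/ is a voiceless stop between vowels /o/ and /u/, so it voices to [b]. /muxatosakipaopug/ → muxadosagibaobug.
Rule 3 (intervocalic voicing): /s/ is a voiceless obstruent between vowels /o/ and /a/, so it voices to [z]. /muxadosagibaobug/ → muxadozagibaobug.
Rule 4 (final devoicing): /g/ is a voiced stop in word-final position, so it devoices to [k]. /muxadozagibaobug/ → muxadozagibaobuk.

muxadozagibaobuk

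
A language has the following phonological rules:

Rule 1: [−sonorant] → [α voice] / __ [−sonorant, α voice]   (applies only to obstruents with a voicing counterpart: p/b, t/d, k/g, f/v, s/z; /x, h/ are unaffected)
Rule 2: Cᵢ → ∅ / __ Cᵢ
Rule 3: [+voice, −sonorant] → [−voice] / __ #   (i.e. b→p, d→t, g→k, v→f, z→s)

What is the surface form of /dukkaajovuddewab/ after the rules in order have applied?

Rule 1 (regressive voicing assimilation): no segment meets the environment; /dukkaajovuddewab/ is unchanged.
Rule 2 (degemination): /kk/ is a geminate; the first /k/ deletes. /dd/ is a geminate; the first /d/ deletes. /dukkaajovuddewab/ → dukaajovudewab.
Rule 3 (final devoicing): /b/ is a voiced obstruent in word-final position, so it devoices to [p]. /dukaajovudewab/ → dukaajovudewap.

dukaajovudewap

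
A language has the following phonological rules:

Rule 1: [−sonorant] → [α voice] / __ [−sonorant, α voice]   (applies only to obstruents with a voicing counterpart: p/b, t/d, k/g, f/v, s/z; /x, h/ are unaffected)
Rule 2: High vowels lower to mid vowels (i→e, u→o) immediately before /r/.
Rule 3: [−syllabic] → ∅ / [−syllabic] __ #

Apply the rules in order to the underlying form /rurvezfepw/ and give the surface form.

Rule 1 (regressive voicing assimilation): /z/ precedes the voiceless obstruent /f/, so it devoices to [s] by assimilation. /rurvezfepw/ → rurvesfepw.
Rule 2 (pre-rhotic lowering): /u/ is a high vowel immediately before /r/, so it lowers to [o]. /rurvesfepw/ → rorvesfepw.
Rule 3 (final cluster simplification): /w/ is the second consonant of a word-final cluster /pw/, so it deletes. /rorvesfepw/ → rorvesfep.

rorvesfep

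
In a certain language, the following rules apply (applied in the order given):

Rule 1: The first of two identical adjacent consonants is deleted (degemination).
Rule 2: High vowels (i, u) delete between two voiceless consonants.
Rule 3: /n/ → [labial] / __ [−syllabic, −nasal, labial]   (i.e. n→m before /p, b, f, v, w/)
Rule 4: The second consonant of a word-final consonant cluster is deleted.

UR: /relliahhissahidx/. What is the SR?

Rule 1 (degemination): /ll/ is a geminate; the first /l/ deletes. /hh/ is a geminate; the first /h/ deletes. /ss/ is a geminate; the first /s/ deletes. /relliahhissahidx/ → reliahisahidx.
Rule 2 (high vowel syncope): /i/ is a high vowel flanked by voiceless consonants /h/ and /s/, so it deletes. /reliahisahidx/ → reliahsahidx.
Rule 3 (nasal place assimilation): no segment meets the environment; /reliahsahidx/ is unchanged.
Rule 4 (final cluster simplification): /x/ is the second consonant of a word-final cluster /dx/, so it deletes. /reliahsahidx/ → reliahsahid.

reliahsahid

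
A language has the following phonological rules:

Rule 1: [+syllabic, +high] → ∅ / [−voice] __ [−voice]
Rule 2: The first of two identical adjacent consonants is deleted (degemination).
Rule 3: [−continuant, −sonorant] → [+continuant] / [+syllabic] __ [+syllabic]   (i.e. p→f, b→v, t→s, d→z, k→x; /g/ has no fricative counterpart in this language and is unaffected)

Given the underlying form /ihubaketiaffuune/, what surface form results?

ihuvaxesiafuune

Rule 1 (high vowel syncope): no segment meets the environment; /ihubaketiaffuune/ is unchanged.
Rule 2 (degemination): /ff/ is a geminate; the first /f/ deletes. /ihubaketiaffuune/ → ihubaketiafuune.
Rule 3 (intervocalic spirantization): /b/ is a stop between vowels /u/ and /a/, so it spirantizes to the fricative [v]. /k/ is a stop between vowels /a/ and /e/, so it spirantizes to the fricative [x]. /t/ is a stop between vowels /e/ and /i/, so it spirantizes to the fricative [s]. /ihubaketiafuune/ → ihuvaxesiafuune.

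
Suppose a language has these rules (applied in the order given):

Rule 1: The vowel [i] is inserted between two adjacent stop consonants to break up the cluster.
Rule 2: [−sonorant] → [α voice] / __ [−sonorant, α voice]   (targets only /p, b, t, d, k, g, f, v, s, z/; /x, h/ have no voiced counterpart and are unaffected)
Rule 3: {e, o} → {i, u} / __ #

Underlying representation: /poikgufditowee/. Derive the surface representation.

Rule 1 (stop-cluster i-epenthesis): /k/ and /g/ form a stop–stop cluster, so [i] is inserted between them. /poikgufditowee/ → poikigufditowee.
Rule 2 (regressive voicing assimilation): /f/ precedes the voiced obstruent /d/, so it voices to [v] by assimilation. /poikigufditowee/ → poikiguvditowee.
Rule 3 (final vowel raising): /e/ is a mid vowel in word-final position, so it raises to [i]. /poikiguvditowee/ → poikiguvditowei.

poikiguvditowei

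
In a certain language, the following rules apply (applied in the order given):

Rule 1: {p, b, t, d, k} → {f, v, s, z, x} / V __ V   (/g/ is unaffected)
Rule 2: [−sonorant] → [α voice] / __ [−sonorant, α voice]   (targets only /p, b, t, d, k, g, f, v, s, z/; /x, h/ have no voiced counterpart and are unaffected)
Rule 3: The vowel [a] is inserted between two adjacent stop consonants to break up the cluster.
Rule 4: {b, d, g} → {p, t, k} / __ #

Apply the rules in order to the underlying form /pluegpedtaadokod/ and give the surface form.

pluekapetataazoxot

Rule 1 (intervocalic spirantization): /d/ is a stop between vowels /a/ and /o/, so it spirantizes to the fricative [z]. /k/ is a stop between vowels /o/ and /o/, so it spirantizes to the fricative [x]. /pluegpedtaadokod/ → pluegpedtaazoxod.
Rule 2 (regressive voicing assimilation): /g/ precedes the voiceless obstruent /p/, so it devoices to [k] by assimilation. /d/ precedes the voiceless obstruent /t/, so it devoices to [t] by assimilation. /pluegpedtaazoxod/ → pluekpettaazoxod.
Rule 3 (stop-cluster a-epenthesis): /k/ and /p/ form a stop–stop cluster, so [a] is inserted between them. /t/ and /t/ form a stop–stop cluster, so [a] is inserted between them. /pluekpettaazoxod/ → pluekapetataazoxod.
Rule 4 (final devoicing): /d/ is a voiced stop in word-final position, so it devoices to [t]. /pluekapetataazoxod/ → pluekapetataazoxot.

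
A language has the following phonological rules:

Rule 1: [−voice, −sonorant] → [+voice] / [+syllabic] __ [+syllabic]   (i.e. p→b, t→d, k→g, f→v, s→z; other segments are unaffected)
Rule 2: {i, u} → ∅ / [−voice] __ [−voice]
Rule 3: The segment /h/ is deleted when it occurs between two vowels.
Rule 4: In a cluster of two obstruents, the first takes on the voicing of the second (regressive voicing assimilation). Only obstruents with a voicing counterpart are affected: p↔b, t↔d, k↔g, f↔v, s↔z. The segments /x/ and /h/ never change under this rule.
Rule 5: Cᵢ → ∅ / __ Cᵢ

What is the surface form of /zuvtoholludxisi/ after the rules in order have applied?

Rule 1 (intervocalic voicing): /s/ is a voiceless obstruent between vowels /i/ and /i/, so it voices to [z]. /zuvtoholludxisi/ → zuvtoholludxizi.
Rule 2 (high vowel syncope): no segment meets the environment; /zuvtoholludxizi/ is unchanged.
Rule 3 (intervocalic h-deletion): /h/ occurs between vowels /o/ and /o/, so it deletes. /zuvtoholludxizi/ → zuvtoolludxizi.
Rule 4 (regressive voicing assimilation): /v/ precedes the voiceless obstruent /t/, so it devoices to [f] by assimilation. /d/ precedes the voiceless obstruent /x/, so it devoices to [t] by assimilation. /zuvtoolludxizi/ → zuftoollutxizi.
Rule 5 (degemination): /ll/ is a geminate; the first /l/ deletes. /zuftoollutxizi/ → zuftoolutxizi.

zuftoolutxizi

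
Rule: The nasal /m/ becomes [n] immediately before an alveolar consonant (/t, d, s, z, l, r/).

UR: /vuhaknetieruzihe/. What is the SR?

vuhaknetieruzihe

No segment of /vuhaknetieruzihe/ meets the structural description of the rule, so the form surfaces unchanged.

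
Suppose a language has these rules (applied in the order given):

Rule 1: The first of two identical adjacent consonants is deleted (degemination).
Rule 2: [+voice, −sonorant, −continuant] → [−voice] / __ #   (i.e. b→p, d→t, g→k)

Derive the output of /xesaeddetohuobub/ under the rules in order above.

Rule 1 (degemination): /dd/ is a geminate; the first /d/ deletes. /xesaeddetohuobub/ → xesaedetohuobub.
Rule 2 (final devoicing): /b/ is a voiced stop in word-final position, so it devoices to [p]. /xesaedetohuobub/ → xesaedetohuobup.

xesaedetohuobup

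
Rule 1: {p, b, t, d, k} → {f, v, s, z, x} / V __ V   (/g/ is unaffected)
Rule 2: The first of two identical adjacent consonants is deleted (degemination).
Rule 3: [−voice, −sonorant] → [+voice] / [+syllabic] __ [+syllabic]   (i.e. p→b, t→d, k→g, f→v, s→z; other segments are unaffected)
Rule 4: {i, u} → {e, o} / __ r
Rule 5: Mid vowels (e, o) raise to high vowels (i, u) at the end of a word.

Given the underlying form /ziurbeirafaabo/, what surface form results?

ziorbeeravaavu

Rule 1 (intervocalic spirantization): /b/ is a stop between vowels /a/ and /o/, so it spirantizes to the fricative [v]. /ziurbeirafaabo/ → ziurbeirafaavo.
Rule 2 (degemination): no segment meets the environment; /ziurbeirafaavo/ is unchanged.
Rule 3 (intervocalic voicing): /f/ is a voiceless obstruent between vowels /a/ and /a/, so it voices to [v]. /ziurbeirafaavo/ → ziurbeiravaavo.
Rule 4 (pre-rhotic lowering): /u/ is a high vowel immediately before /r/, so it lowers to [o]. /i/ is a high vowel immediately before /r/, so it lowers to [e]. /ziurbeiravaavo/ → ziorbeeravaavo.
Rule 5 (final vowel raising): /o/ is a mid vowel in word-final position, so it raises to [u]. /ziorbeeravaavo/ → ziorbeeravaavu.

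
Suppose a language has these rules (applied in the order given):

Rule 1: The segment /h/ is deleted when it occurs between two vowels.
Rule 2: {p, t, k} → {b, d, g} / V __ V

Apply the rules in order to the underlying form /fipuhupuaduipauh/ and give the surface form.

fibuubuaduibauh

Rule 1 (intervocalic h-deletion): /h/ occurs between vowels /u/ and /u/, so it deletes. /fipuhupuaduipauh/ → fipuupuaduipauh.
Rule 2 (intervocalic voicing): /p/ is a voiceless stop between vowels /i/ and /u/, so it voices to [b]. /p/ is a voiceless stop between vowels /u/ and /u/, so it voices to [b]. /p/ is a voiceless stop between vowels /i/ and /a/, so it voices to [b]. /fipuupuaduipauh/ → fibuubuaduibauh.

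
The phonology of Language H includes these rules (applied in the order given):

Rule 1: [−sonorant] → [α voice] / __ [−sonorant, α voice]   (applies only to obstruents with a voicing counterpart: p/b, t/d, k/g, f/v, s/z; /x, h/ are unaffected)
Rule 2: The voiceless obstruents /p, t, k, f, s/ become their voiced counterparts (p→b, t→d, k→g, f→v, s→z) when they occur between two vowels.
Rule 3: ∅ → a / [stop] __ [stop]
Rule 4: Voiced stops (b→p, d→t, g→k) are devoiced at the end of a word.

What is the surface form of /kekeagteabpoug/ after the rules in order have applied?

kegeakateapapouk

Rule 1 (regressive voicing assimilation): /g/ precedes the voiceless obstruent /t/, so it devoices to [k] by assimilation. /b/ precedes the voiceless obstruent /p/, so it devoices to [p] by assimilation. /kekeagteabpoug/ → kekeakteappoug.
Rule 2 (intervocalic voicing): /k/ is a voiceless obstruent between vowels /e/ and /e/, so it voices to [g]. /kekeakteappoug/ → kegeakteappoug.
Rule 3 (stop-cluster a-epenthesis): /k/ and /t/ form a stop–stop cluster, so [a] is inserted between them. /p/ and /p/ form a stop–stop cluster, so [a] is inserted between them. /kegeakteappoug/ → kegeakateapapoug.
Rule 4 (final devoicing): /g/ is a voiced stop in word-final position, so it devoices to [k]. /kegeakateapapoug/ → kegeakateapapouk.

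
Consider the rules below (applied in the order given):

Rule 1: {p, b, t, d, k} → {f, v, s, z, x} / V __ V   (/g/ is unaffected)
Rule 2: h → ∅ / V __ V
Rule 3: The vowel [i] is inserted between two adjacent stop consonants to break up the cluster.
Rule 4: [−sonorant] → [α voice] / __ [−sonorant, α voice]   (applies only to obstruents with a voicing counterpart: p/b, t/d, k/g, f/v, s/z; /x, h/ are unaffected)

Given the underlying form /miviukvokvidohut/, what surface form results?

Rule 1 (intervocalic spirantization): /d/ is a stop between vowels /i/ and /o/, so it spirantizes to the fricative [z]. /miviukvokvidohut/ → miviukvokvizohut.
Rule 2 (intervocalic h-deletion): /h/ occurs between vowels /o/ and /u/, so it deletes. /miviukvokvizohut/ → miviukvokvizout.
Rule 3 (stop-cluster i-epenthesis): no segment meets the environment; /miviukvokvizout/ is unchanged.
Rule 4 (regressive voicing assimilation): /k/ precedes the voiced obstruent /v/, so it voices to [g] by assimilation. /k/ precedes the voiced obstruent /v/, so it voices to [g] by assimilation. /miviukvokvizout/ → miviugvogvizout.

miviugvogvizout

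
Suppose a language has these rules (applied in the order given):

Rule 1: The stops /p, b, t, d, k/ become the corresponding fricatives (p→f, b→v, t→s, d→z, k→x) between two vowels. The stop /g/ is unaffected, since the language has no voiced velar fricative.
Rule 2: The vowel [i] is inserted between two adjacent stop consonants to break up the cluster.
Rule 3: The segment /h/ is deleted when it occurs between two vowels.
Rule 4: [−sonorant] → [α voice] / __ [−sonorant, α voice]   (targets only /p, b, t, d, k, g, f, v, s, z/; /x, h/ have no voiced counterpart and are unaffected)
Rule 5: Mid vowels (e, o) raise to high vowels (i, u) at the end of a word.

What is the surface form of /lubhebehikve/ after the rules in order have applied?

Rule 1 (intervocalic spirantization): /b/ is a stop between vowels /e/ and /e/, so it spirantizes to the fricative [v]. /lubhebehikve/ → lubhevehikve.
Rule 2 (stop-cluster i-epenthesis): no segment meets the environment; /lubhevehikve/ is unchanged.
Rule 3 (intervocalic h-deletion): /h/ occurs between vowels /e/ and /i/, so it deletes. /lubhevehikve/ → lubheveikve.
Rule 4 (regressive voicing assimilation): /b/ precedes the voiceless obstruent /h/, so it devoices to [p] by assimilation. /k/ precedes the voiced obstruent /v/, so it voices to [g] by assimilation. /lubheveikve/ → lupheveigve.
Rule 5 (final vowel raising): /e/ is a mid vowel in word-final position, so it raises to [i]. /lupheveigve/ → lupheveigvi.

lupheveigvi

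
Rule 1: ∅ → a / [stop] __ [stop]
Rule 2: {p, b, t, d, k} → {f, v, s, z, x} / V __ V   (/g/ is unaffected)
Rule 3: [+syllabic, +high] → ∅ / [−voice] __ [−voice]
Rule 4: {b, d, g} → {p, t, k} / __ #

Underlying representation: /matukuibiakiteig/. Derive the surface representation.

Rule 1 (stop-cluster a-epenthesis): no segment meets the environment; /matukuibiakiteig/ is unchanged.
Rule 2 (intervocalic spirantization): /t/ is a stop between vowels /a/ and /u/, so it spirantizes to the fricative [s]. /k/ is a stop between vowels /u/ and /u/, so it spirantizes to the fricative [x]. /b/ is a stop between vowels /i/ and /i/, so it spirantizes to the fricative [v]. /k/ is a stop between vowels /a/ and /i/, so it spirantizes to the fricative [x]. /t/ is a stop between vowels /i/ and /e/, so it spirantizes to the fricative [s]. /matukuibiakiteig/ → masuxuiviaxiseig.
Rule 3 (high vowel syncope): /u/ is a high vowel flanked by voiceless consonants /s/ and /x/, so it deletes. /i/ is a high vowel flanked by voiceless consonants /x/ and /s/, so it deletes. /masuxuiviaxiseig/ → masxuiviaxseig.
Rule 4 (final devoicing): /g/ is a voiced stop in word-final position, so it devoices to [k]. /masxuiviaxseig/ → masxuiviaxseik.

masxuiviaxseik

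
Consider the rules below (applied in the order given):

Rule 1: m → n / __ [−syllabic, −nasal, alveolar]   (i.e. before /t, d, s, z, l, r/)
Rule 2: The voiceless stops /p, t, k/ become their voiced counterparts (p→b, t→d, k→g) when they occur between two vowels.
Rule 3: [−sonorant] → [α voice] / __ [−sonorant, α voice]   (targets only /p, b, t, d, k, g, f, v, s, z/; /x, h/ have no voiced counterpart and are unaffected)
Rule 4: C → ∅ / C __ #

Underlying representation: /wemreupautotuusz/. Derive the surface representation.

Rule 1 (nasal place assimilation): /m/ precedes the alveolar consonant /r/, so it assimilates in place to [n]. /wemreupautotuusz/ → wenreupautotuusz.
Rule 2 (intervocalic voicing): /p/ is a voiceless stop between vowels /u/ and /a/, so it voices to [b]. /t/ is a voiceless stop between vowels /u/ and /o/, so it voices to [d]. /t/ is a voiceless stop between vowels /o/ and /u/, so it voices to [d]. /wenreupautotuusz/ → wenreubaudoduusz.
Rule 3 (regressive voicing assimilation): /s/ precedes the voiced obstruent /z/, so it voices to [z] by assimilation. /wenreubaudoduusz/ → wenreubaudoduuzz.
Rule 4 (final cluster simplification): /z/ is the second consonant of a word-final cluster /zz/, so it deletes. /wenreubaudoduuzz/ → wenreubaudoduuz.

wenreubaudoduuz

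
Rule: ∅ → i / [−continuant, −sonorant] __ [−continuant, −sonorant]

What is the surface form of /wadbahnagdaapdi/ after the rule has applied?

/d/ and /b/ form a stop–stop cluster, so [i] is inserted between them.
/g/ and /d/ form a stop–stop cluster, so [i] is inserted between them.
/p/ and /d/ form a stop–stop cluster, so [i] is inserted between them.
Surface form: [wadibahnagidaapidi].

wadibahnagidaapidi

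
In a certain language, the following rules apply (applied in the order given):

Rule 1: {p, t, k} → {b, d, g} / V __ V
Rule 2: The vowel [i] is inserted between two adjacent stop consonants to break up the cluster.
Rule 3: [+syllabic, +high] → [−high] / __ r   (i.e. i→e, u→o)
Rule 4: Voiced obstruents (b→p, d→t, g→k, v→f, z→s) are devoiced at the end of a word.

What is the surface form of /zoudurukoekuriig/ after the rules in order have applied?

Rule 1 (intervocalic voicing): /k/ is a voiceless stop between vowels /u/ and /o/, so it voices to [g]. /k/ is a voiceless stop between vowels /e/ and /u/, so it voices to [g]. /zoudurukoekuriig/ → zoudurugoeguriig.
Rule 2 (stop-cluster i-epenthesis): no segment meets the environment; /zoudurugoeguriig/ is unchanged.
Rule 3 (pre-rhotic lowering): /u/ is a high vowel immediately before /r/, so it lowers to [o]. /u/ is a high vowel immediately before /r/, so it lowers to [o]. /zoudurugoeguriig/ → zoudorugoegoriig.
Rule 4 (final devoicing): /g/ is a voiced obstruent in word-final position, so it devoices to [k]. /zoudorugoegoriig/ → zoudorugoegoriik.

zoudorugoegoriik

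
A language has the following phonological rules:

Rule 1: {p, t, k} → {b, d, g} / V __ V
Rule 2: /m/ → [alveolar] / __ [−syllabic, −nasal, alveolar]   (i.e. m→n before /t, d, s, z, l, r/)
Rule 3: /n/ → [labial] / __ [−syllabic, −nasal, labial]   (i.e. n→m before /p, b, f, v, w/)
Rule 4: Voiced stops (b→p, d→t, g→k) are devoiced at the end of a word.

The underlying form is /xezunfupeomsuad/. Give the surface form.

Rule 1 (intervocalic voicing): /p/ is a voiceless stop between vowels /u/ and /e/, so it voices to [b]. /xezunfupeomsuad/ → xezunfubeomsuad.
Rule 2 (nasal place assimilation): /m/ precedes the alveolar consonant /s/, so it assimilates in place to [n]. /xezunfubeomsuad/ → xezunfubeonsuad.
Rule 3 (nasal place assimilation): /n/ precedes the labial consonant /f/, so it assimilates in place to [m]. /xezunfubeonsuad/ → xezumfubeonsuad.
Rule 4 (final devoicing): /d/ is a voiced stop in word-final position, so it devoices to [t]. /xezumfubeonsuad/ → xezumfubeonsuat.

xezumfubeonsuat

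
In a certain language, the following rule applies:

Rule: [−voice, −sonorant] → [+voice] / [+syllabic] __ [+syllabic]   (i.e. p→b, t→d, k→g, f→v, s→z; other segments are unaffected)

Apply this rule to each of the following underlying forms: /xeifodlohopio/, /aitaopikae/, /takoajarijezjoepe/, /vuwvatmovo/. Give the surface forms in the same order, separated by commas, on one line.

/xeifodlohopio/: /f/ is a voiceless obstruent between vowels /i/ and /o/, so it voices to [v]. /p/ is a voiceless obstruent between vowels /o/ and /i/, so it voices to [b]. → [xeivodlohobio].
/aitaopikae/: /t/ is a voiceless obstruent between vowels /i/ and /a/, so it voices to [d]. /p/ is a voiceless obstruent between vowels /o/ and /i/, so it voices to [b]. /k/ is a voiceless obstruent between vowels /i/ and /a/, so it voices to [g]. → [aidaobigae].
/takoajarijezjoepe/: /k/ is a voiceless obstruent between vowels /a/ and /o/, so it voices to [g]. /p/ is a voiceless obstruent between vowels /e/ and /e/, so it voices to [b]. → [tagoajarijezjoebe].
/vuwvatmovo/: the rule's environment is not met; surfaces unchanged as [vuwvatmovo].

xeivodlohobio, aidaobigae, tagoajarijezjoebe, vuwvatmovo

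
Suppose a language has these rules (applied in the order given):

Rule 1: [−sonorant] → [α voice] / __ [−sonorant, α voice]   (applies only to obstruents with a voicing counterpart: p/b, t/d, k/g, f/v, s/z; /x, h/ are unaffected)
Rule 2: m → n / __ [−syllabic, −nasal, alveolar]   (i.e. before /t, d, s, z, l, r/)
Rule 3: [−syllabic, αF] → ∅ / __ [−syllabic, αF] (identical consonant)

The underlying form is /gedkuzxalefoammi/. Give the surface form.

getkusxalefoami

Rule 1 (regressive voicing assimilation): /d/ precedes the voiceless obstruent /k/, so it devoices to [t] by assimilation. /z/ precedes the voiceless obstruent /x/, so it devoices to [s] by assimilation. /gedkuzxalefoammi/ → getkusxalefoammi.
Rule 2 (nasal place assimilation): no segment meets the environment; /getkusxalefoammi/ is unchanged.
Rule 3 (degemination): /mm/ is a geminate; the first /m/ deletes. /getkusxalefoammi/ → getkusxalefoami.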